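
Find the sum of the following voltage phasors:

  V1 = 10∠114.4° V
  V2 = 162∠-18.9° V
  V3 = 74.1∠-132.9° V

Step 1 — Convert each phasor to rectangular form:
  V1 = 10·(cos(114.4°) + j·sin(114.4°)) = -4.131 + j9.107 V
  V2 = 162·(cos(-18.9°) + j·sin(-18.9°)) = 153.3 - j52.47 V
  V3 = 74.1·(cos(-132.9°) + j·sin(-132.9°)) = -50.44 - j54.28 V
Step 2 — Sum components: V_total = 98.69 - j97.65 V.
Step 3 — Convert to polar: |V_total| = 138.8 V, ∠V_total = -44.7°.

V_total = 138.8∠-44.7° V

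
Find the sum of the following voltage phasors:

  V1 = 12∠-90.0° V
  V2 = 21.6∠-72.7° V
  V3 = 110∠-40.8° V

Step 1 — Convert each phasor to rectangular form:
  V1 = 12·(cos(-90.0°) + j·sin(-90.0°)) = 0 - j12 V
  V2 = 21.6·(cos(-72.7°) + j·sin(-72.7°)) = 6.423 - j20.62 V
  V3 = 110·(cos(-40.8°) + j·sin(-40.8°)) = 83.27 - j71.88 V
Step 2 — Sum components: V_total = 89.69 - j104.5 V.
Step 3 — Convert to polar: |V_total| = 137.7 V, ∠V_total = -49.4°.

V_total = 137.7∠-49.4° V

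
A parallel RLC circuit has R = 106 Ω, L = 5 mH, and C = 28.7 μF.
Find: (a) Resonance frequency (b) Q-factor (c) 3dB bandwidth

Step 1 — Resonance: ω₀ = 1/√(LC) = 1/√(0.005·2.87e-05) = 2640 rad/s.
Step 2 — f₀ = ω₀/(2π) = 420.1 Hz.
Step 3 — Parallel Q: Q = R/(ω₀L) = 106/(2640·0.005) = 8.031.
Step 4 — Bandwidth: Δω = ω₀/Q = 328.7 rad/s; BW = Δω/(2π) = 52.32 Hz.

(a) f₀ = 420.1 Hz  (b) Q = 8.031  (c) BW = 52.32 Hz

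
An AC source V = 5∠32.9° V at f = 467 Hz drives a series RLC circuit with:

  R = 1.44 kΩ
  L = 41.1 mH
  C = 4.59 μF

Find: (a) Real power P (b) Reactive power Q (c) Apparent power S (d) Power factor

Step 1 — Angular frequency: ω = 2π·f = 2π·467 = 2934 rad/s.
Step 2 — Component impedances:
  R: Z = R = 1440 Ω
  L: Z = jωL = j·2934·0.0411 = 0 + j120.6 Ω
  C: Z = 1/(jωC) = -j/(ω·C) = 0 - j74.25 Ω
Step 3 — Series combination: Z_total = R + L + C = 1440 + j46.35 Ω = 1441∠1.8° Ω.
Step 4 — Source phasor: V = 5∠32.9° V = 4.198 + j2.716 V.
Step 5 — Current: I = V / Z = 0.002973 + j0.00179 A = 0.00347∠31.1° A.
Step 6 — Complex power: S = V·I* = 0.01734 + j0.0005582 VA.
Step 7 — Real power: P = Re(S) = 0.01734 W.
Step 8 — Reactive power: Q = Im(S) = 0.0005582 VAR.
Step 9 — Apparent power: |S| = 0.01735 VA.
Step 10 — Power factor: PF = P/|S| = 0.9995 (lagging).

(a) P = 0.01734 W  (b) Q = 0.0005582 VAR  (c) S = 0.01735 VA  (d) PF = 0.9995 (lagging)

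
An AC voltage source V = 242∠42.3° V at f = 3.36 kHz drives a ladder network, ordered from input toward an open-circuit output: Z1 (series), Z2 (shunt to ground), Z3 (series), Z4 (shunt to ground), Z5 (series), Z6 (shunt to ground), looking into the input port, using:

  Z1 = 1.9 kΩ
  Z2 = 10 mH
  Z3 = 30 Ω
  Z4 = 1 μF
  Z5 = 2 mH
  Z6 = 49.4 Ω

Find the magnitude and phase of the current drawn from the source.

Step 1 — Angular frequency: ω = 2π·f = 2π·3360 = 2.111e+04 rad/s.
Step 2 — Component impedances:
  Z1: Z = R = 1900 Ω
  Z2: Z = jωL = j·2.111e+04·0.01 = 0 + j211.1 Ω
  Z3: Z = R = 30 Ω
  Z4: Z = 1/(jωC) = -j/(ω·C) = 0 - j47.37 Ω
  Z5: Z = jωL = j·2.111e+04·0.002 = 0 + j42.22 Ω
  Z6: Z = R = 49.4 Ω
Step 3 — Ladder network (open output): work backward from the far end, alternating series and parallel combinations. Z_in = 1998 - j9.786 Ω = 1998∠-0.3° Ω.
Step 4 — Source phasor: V = 242∠42.3° V = 179 + j162.9 V.
Step 5 — Ohm's law: I = V / Z_total = (179 + j162.9) / (1998 - j9.786) = 0.08917 + j0.08194 A.
Step 6 — Convert to polar: |I| = 0.1211 A, ∠I = 42.6°.

I = 0.1211∠42.6° A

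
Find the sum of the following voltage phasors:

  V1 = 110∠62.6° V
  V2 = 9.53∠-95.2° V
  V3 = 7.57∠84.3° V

Step 1 — Convert each phasor to rectangular form:
  V1 = 110·(cos(62.6°) + j·sin(62.6°)) = 50.62 + j97.66 V
  V2 = 9.53·(cos(-95.2°) + j·sin(-95.2°)) = -0.8637 - j9.491 V
  V3 = 7.57·(cos(84.3°) + j·sin(84.3°)) = 0.7519 + j7.533 V
Step 2 — Sum components: V_total = 50.51 + j95.7 V.
Step 3 — Convert to polar: |V_total| = 108.2 V, ∠V_total = 62.2°.

V_total = 108.2∠62.2° V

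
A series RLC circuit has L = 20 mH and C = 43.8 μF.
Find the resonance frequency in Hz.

Step 1 — Resonance condition Im(Z)=0 gives ω₀ = 1/√(LC).
Step 2 — ω₀ = 1/√(0.02·4.38e-05) = 1068 rad/s.
Step 3 — f₀ = ω₀/(2π) = 170 Hz.

f₀ = 170 Hz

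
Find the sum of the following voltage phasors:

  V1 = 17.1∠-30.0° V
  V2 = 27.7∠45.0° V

Step 1 — Convert each phasor to rectangular form:
  V1 = 17.1·(cos(-30.0°) + j·sin(-30.0°)) = 14.81 - j8.55 V
  V2 = 27.7·(cos(45.0°) + j·sin(45.0°)) = 19.59 + j19.59 V
Step 2 — Sum components: V_total = 34.4 + j11.04 V.
Step 3 — Convert to polar: |V_total| = 36.12 V, ∠V_total = 17.8°.

V_total = 36.12∠17.8° V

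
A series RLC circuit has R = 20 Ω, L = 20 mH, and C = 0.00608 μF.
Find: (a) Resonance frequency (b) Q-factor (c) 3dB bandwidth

Step 1 — Resonance condition Im(Z)=0 gives ω₀ = 1/√(LC).
Step 2 — ω₀ = 1/√(0.02·6.08e-09) = 9.068e+04 rad/s.
Step 3 — f₀ = ω₀/(2π) = 1.443e+04 Hz.
Step 4 — Series Q: Q = ω₀L/R = 9.068e+04·0.02/20 = 90.68.
Step 5 — 3dB bandwidth: Δω = ω₀/Q = 1000 rad/s; BW = Δω/(2π) = 159.2 Hz.

(a) f₀ = 1.443e+04 Hz  (b) Q = 90.68  (c) BW = 159.2 Hz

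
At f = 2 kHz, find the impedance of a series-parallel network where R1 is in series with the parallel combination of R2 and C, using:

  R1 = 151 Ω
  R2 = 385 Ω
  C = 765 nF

Step 1 — Angular frequency: ω = 2π·f = 2π·2000 = 1.257e+04 rad/s.
Step 2 — Component impedances:
  R1: Z = R = 151 Ω
  R2: Z = R = 385 Ω
  C: Z = 1/(jωC) = -j/(ω·C) = 0 - j104 Ω
Step 3 — Parallel branch: R2 || C = 1/(1/R2 + 1/C) = 26.19 - j96.95 Ω.
Step 4 — Series with R1: Z_total = R1 + (R2 || C) = 177.2 - j96.95 Ω = 202∠-28.7° Ω.

Z = 177.2 - j96.95 Ω = 202∠-28.7° Ω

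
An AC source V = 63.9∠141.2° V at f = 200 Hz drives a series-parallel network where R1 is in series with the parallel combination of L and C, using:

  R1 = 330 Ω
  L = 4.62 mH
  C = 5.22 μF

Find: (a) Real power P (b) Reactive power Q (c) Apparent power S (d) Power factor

Step 1 — Angular frequency: ω = 2π·f = 2π·200 = 1257 rad/s.
Step 2 — Component impedances:
  R1: Z = R = 330 Ω
  L: Z = jωL = j·1257·0.00462 = 0 + j5.806 Ω
  C: Z = 1/(jωC) = -j/(ω·C) = 0 - j152.4 Ω
Step 3 — Parallel branch: L || C = 1/(1/L + 1/C) = 0 + j6.036 Ω.
Step 4 — Series with R1: Z_total = R1 + (L || C) = 330 + j6.036 Ω = 330.1∠1.0° Ω.
Step 5 — Source phasor: V = 63.9∠141.2° V = -49.8 + j40.04 V.
Step 6 — Current: I = V / Z = -0.1486 + j0.1241 A = 0.1936∠140.2° A.
Step 7 — Complex power: S = V·I* = 12.37 + j0.2262 VA.
Step 8 — Real power: P = Re(S) = 12.37 W.
Step 9 — Reactive power: Q = Im(S) = 0.2262 VAR.
Step 10 — Apparent power: |S| = 12.37 VA.
Step 11 — Power factor: PF = P/|S| = 0.9998 (lagging).

(a) P = 12.37 W  (b) Q = 0.2262 VAR  (c) S = 12.37 VA  (d) PF = 0.9998 (lagging)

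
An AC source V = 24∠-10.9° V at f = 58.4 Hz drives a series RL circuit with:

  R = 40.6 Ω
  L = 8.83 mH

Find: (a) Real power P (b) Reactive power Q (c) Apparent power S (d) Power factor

Step 1 — Angular frequency: ω = 2π·f = 2π·58.4 = 366.9 rad/s.
Step 2 — Component impedances:
  R: Z = R = 40.6 Ω
  L: Z = jωL = j·366.9·0.00883 = 0 + j3.24 Ω
Step 3 — Series combination: Z_total = R + L = 40.6 + j3.24 Ω = 40.73∠4.6° Ω.
Step 4 — Source phasor: V = 24∠-10.9° V = 23.57 - j4.538 V.
Step 5 — Current: I = V / Z = 0.5679 - j0.1571 A = 0.5893∠-15.5° A.
Step 6 — Complex power: S = V·I* = 14.1 + j1.125 VA.
Step 7 — Real power: P = Re(S) = 14.1 W.
Step 8 — Reactive power: Q = Im(S) = 1.125 VAR.
Step 9 — Apparent power: |S| = 14.14 VA.
Step 10 — Power factor: PF = P/|S| = 0.9968 (lagging).

(a) P = 14.1 W  (b) Q = 1.125 VAR  (c) S = 14.14 VA  (d) PF = 0.9968 (lagging)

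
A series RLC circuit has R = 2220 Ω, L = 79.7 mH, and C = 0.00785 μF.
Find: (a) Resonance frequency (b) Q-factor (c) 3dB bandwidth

Step 1 — Resonance: ω₀ = 1/√(LC) = 1/√(0.0797·7.85e-09) = 3.998e+04 rad/s.
Step 2 — f₀ = ω₀/(2π) = 6363 Hz.
Step 3 — Series Q: Q = ω₀L/R = 3.998e+04·0.0797/2220 = 1.435.
Step 4 — Bandwidth: Δω = ω₀/Q = 2.785e+04 rad/s; BW = Δω/(2π) = 4433 Hz.

(a) f₀ = 6363 Hz  (b) Q = 1.435  (c) BW = 4433 Hz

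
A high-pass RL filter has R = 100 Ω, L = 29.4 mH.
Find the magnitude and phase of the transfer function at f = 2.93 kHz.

Step 1 — Angular frequency: ω = 2π·2930 = 1.841e+04 rad/s.
Step 2 — Transfer function: H(jω) = jωL/(R + jωL).
Step 3 — Numerator jωL = j·541.2; denominator R + jωL = 100 + j541.2.
Step 4 — H = 0.967 + j0.1787.
Step 5 — Magnitude: |H| = 0.9834 (-0.1 dB); phase: φ = 10.5°.

|H| = 0.9834 (-0.1 dB), φ = 10.5°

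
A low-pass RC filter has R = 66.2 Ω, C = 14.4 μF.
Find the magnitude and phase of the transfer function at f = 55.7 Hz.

Step 1 — Angular frequency: ω = 2π·55.7 = 350 rad/s.
Step 2 — Transfer function: H(jω) = 1/(1 + jωRC).
Step 3 — Denominator: 1 + jωRC = 1 + j·350·66.2·1.44e-05 = 1 + j0.3336.
Step 4 — H = 0.8998 - j0.3002.
Step 5 — Magnitude: |H| = 0.9486 (-0.5 dB); phase: φ = -18.4°.

|H| = 0.9486 (-0.5 dB), φ = -18.4°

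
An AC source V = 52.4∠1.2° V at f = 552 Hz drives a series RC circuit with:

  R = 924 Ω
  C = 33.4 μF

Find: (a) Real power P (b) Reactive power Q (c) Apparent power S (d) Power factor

Step 1 — Angular frequency: ω = 2π·f = 2π·552 = 3468 rad/s.
Step 2 — Component impedances:
  R: Z = R = 924 Ω
  C: Z = 1/(jωC) = -j/(ω·C) = 0 - j8.632 Ω
Step 3 — Series combination: Z_total = R + C = 924 - j8.632 Ω = 924∠-0.5° Ω.
Step 4 — Source phasor: V = 52.4∠1.2° V = 52.39 + j1.097 V.
Step 5 — Current: I = V / Z = 0.05668 + j0.001717 A = 0.05671∠1.7° A.
Step 6 — Complex power: S = V·I* = 2.971 - j0.02776 VA.
Step 7 — Real power: P = Re(S) = 2.971 W.
Step 8 — Reactive power: Q = Im(S) = -0.02776 VAR.
Step 9 — Apparent power: |S| = 2.971 VA.
Step 10 — Power factor: PF = P/|S| = 1 (leading).

(a) P = 2.971 W  (b) Q = -0.02776 VAR  (c) S = 2.971 VA  (d) PF = 1 (leading)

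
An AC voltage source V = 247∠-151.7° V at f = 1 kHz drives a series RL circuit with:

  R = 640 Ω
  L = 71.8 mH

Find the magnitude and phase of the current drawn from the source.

Step 1 — Angular frequency: ω = 2π·f = 2π·1000 = 6283 rad/s.
Step 2 — Component impedances:
  R: Z = R = 640 Ω
  L: Z = jωL = j·6283·0.0718 = 0 + j451.1 Ω
Step 3 — Series combination: Z_total = R + L = 640 + j451.1 Ω = 783∠35.2° Ω.
Step 4 — Source phasor: V = 247∠-151.7° V = -217.5 - j117.1 V.
Step 5 — Ohm's law: I = V / Z_total = (-217.5 - j117.1) / (640 + j451.1) = -0.3132 + j0.03779 A.
Step 6 — Convert to polar: |I| = 0.3154 A, ∠I = 173.1°.

I = 0.3154∠173.1° A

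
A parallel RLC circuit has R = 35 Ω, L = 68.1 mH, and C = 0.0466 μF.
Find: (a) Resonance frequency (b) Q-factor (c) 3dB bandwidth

Step 1 — Resonance: ω₀ = 1/√(LC) = 1/√(0.0681·4.66e-08) = 1.775e+04 rad/s.
Step 2 — f₀ = ω₀/(2π) = 2825 Hz.
Step 3 — Parallel Q: Q = R/(ω₀L) = 35/(1.775e+04·0.0681) = 0.02895.
Step 4 — Bandwidth: Δω = ω₀/Q = 6.131e+05 rad/s; BW = Δω/(2π) = 9.758e+04 Hz.

(a) f₀ = 2825 Hz  (b) Q = 0.02895  (c) BW = 9.758e+04 Hz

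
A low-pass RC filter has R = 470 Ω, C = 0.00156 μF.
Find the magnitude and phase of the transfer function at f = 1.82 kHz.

Step 1 — Angular frequency: ω = 2π·1820 = 1.144e+04 rad/s.
Step 2 — Transfer function: H(jω) = 1/(1 + jωRC).
Step 3 — Denominator: 1 + jωRC = 1 + j·1.144e+04·470·1.56e-09 = 1 + j0.008384.
Step 4 — H = 0.9999 - j0.008384.
Step 5 — Magnitude: |H| = 1 (-0.0 dB); phase: φ = -0.5°.

|H| = 1 (-0.0 dB), φ = -0.5°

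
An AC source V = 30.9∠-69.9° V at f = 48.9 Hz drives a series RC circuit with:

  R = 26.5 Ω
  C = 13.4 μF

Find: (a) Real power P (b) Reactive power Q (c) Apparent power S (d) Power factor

Step 1 — Angular frequency: ω = 2π·f = 2π·48.9 = 307.2 rad/s.
Step 2 — Component impedances:
  R: Z = R = 26.5 Ω
  C: Z = 1/(jωC) = -j/(ω·C) = 0 - j242.9 Ω
Step 3 — Series combination: Z_total = R + C = 26.5 - j242.9 Ω = 244.3∠-83.8° Ω.
Step 4 — Source phasor: V = 30.9∠-69.9° V = 10.62 - j29.02 V.
Step 5 — Current: I = V / Z = 0.1228 + j0.03032 A = 0.1265∠13.9° A.
Step 6 — Complex power: S = V·I* = 0.4238 - j3.885 VA.
Step 7 — Real power: P = Re(S) = 0.4238 W.
Step 8 — Reactive power: Q = Im(S) = -3.885 VAR.
Step 9 — Apparent power: |S| = 3.908 VA.
Step 10 — Power factor: PF = P/|S| = 0.1085 (leading).

(a) P = 0.4238 W  (b) Q = -3.885 VAR  (c) S = 3.908 VA  (d) PF = 0.1085 (leading)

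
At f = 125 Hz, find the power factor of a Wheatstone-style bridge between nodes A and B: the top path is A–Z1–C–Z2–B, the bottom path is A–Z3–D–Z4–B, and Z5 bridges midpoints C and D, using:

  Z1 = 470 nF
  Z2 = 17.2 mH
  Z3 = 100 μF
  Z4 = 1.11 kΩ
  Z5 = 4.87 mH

Step 1 — Angular frequency: ω = 2π·f = 2π·125 = 785.4 rad/s.
Step 2 — Component impedances:
  Z1: Z = 1/(jωC) = -j/(ω·C) = 0 - j2709 Ω
  Z2: Z = jωL = j·785.4·0.0172 = 0 + j13.51 Ω
  Z3: Z = 1/(jωC) = -j/(ω·C) = 0 - j12.73 Ω
  Z4: Z = R = 1110 Ω
  Z5: Z = jωL = j·785.4·0.00487 = 0 + j3.825 Ω
Step 3 — Bridge requires nodal analysis (the Z5 bridge couples midpoints C and D, so the two paths cannot be reduced to a simple series/parallel combination). Setting node B to ground and injecting 1 A at node A, the 3-node admittance system at A, C, D solves to V_A = Z_AB = 0.2702 + j4.626 Ω = 4.634∠86.7° Ω.
Step 4 — Power factor: PF = cos(φ) = Re(Z)/|Z| = 0.2702/4.634 = 0.05831.
Step 5 — Type: Im(Z) = 4.626 ⇒ lagging (phase φ = 86.7°).

PF = 0.05831 (lagging, φ = 86.7°)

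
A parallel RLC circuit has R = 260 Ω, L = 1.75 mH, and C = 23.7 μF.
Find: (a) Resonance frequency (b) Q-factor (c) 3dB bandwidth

Step 1 — Resonance: ω₀ = 1/√(LC) = 1/√(0.00175·2.37e-05) = 4910 rad/s.
Step 2 — f₀ = ω₀/(2π) = 781.5 Hz.
Step 3 — Parallel Q: Q = R/(ω₀L) = 260/(4910·0.00175) = 30.26.
Step 4 — Bandwidth: Δω = ω₀/Q = 162.3 rad/s; BW = Δω/(2π) = 25.83 Hz.

(a) f₀ = 781.5 Hz  (b) Q = 30.26  (c) BW = 25.83 Hz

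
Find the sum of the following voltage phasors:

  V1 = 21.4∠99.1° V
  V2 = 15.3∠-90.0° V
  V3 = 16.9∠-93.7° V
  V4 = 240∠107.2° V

Step 1 — Convert each phasor to rectangular form:
  V1 = 21.4·(cos(99.1°) + j·sin(99.1°)) = -3.385 + j21.13 V
  V2 = 15.3·(cos(-90.0°) + j·sin(-90.0°)) = 0 - j15.3 V
  V3 = 16.9·(cos(-93.7°) + j·sin(-93.7°)) = -1.091 - j16.86 V
  V4 = 240·(cos(107.2°) + j·sin(107.2°)) = -70.97 + j229.3 V
Step 2 — Sum components: V_total = -75.45 + j218.2 V.
Step 3 — Convert to polar: |V_total| = 230.9 V, ∠V_total = 109.1°.

V_total = 230.9∠109.1° V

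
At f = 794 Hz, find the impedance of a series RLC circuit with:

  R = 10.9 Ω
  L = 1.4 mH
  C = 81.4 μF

Step 1 — Angular frequency: ω = 2π·f = 2π·794 = 4989 rad/s.
Step 2 — Component impedances:
  R: Z = R = 10.9 Ω
  L: Z = jωL = j·4989·0.0014 = 0 + j6.984 Ω
  C: Z = 1/(jωC) = -j/(ω·C) = 0 - j2.462 Ω
Step 3 — Series combination: Z_total = R + L + C = 10.9 + j4.522 Ω = 11.8∠22.5° Ω.

Z = 10.9 + j4.522 Ω = 11.8∠22.5° Ω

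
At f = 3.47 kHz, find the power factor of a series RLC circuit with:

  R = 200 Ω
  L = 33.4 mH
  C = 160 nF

Step 1 — Angular frequency: ω = 2π·f = 2π·3470 = 2.18e+04 rad/s.
Step 2 — Component impedances:
  R: Z = R = 200 Ω
  L: Z = jωL = j·2.18e+04·0.0334 = 0 + j728.2 Ω
  C: Z = 1/(jωC) = -j/(ω·C) = 0 - j286.7 Ω
Step 3 — Series combination: Z_total = R + L + C = 200 + j441.5 Ω = 484.7∠65.6° Ω.
Step 4 — Power factor: PF = cos(φ) = Re(Z)/|Z| = 200/484.7 = 0.4126.
Step 5 — Type: Im(Z) = 441.5 ⇒ lagging (phase φ = 65.6°).

PF = 0.4126 (lagging, φ = 65.6°)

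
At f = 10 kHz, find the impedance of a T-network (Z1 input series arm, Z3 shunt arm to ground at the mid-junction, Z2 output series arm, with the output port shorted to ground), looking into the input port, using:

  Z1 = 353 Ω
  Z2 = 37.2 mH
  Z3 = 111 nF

Step 1 — Angular frequency: ω = 2π·f = 2π·1e+04 = 6.283e+04 rad/s.
Step 2 — Component impedances:
  Z1: Z = R = 353 Ω
  Z2: Z = jωL = j·6.283e+04·0.0372 = 0 + j2337 Ω
  Z3: Z = 1/(jωC) = -j/(ω·C) = 0 - j143.4 Ω
Step 3 — With the output port shorted to ground, the output series arm Z2 runs from the junction to ground; the shunt arm Z3 also runs from the junction to ground. They appear in parallel: Z3 || Z2 = 0 - j152.8 Ω.
Step 4 — Series with input arm Z1: Z_in = Z1 + (Z3 || Z2) = 353 - j152.8 Ω = 384.6∠-23.4° Ω.

Z = 353 - j152.8 Ω = 384.6∠-23.4° Ω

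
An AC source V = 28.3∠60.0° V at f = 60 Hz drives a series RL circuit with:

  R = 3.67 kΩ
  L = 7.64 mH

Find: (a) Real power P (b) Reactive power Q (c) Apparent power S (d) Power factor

Step 1 — Angular frequency: ω = 2π·f = 2π·60 = 377 rad/s.
Step 2 — Component impedances:
  R: Z = R = 3670 Ω
  L: Z = jωL = j·377·0.00764 = 0 + j2.88 Ω
Step 3 — Series combination: Z_total = R + L = 3670 + j2.88 Ω = 3670∠0.0° Ω.
Step 4 — Source phasor: V = 28.3∠60.0° V = 14.15 + j24.51 V.
Step 5 — Current: I = V / Z = 0.003861 + j0.006675 A = 0.007711∠60.0° A.
Step 6 — Complex power: S = V·I* = 0.2182 + j0.0001713 VA.
Step 7 — Real power: P = Re(S) = 0.2182 W.
Step 8 — Reactive power: Q = Im(S) = 0.0001713 VAR.
Step 9 — Apparent power: |S| = 0.2182 VA.
Step 10 — Power factor: PF = P/|S| = 1 (lagging).

(a) P = 0.2182 W  (b) Q = 0.0001713 VAR  (c) S = 0.2182 VA  (d) PF = 1 (lagging)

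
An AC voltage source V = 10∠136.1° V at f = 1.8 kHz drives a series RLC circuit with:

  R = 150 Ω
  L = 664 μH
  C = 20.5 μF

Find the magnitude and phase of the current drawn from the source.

Step 1 — Angular frequency: ω = 2π·f = 2π·1800 = 1.131e+04 rad/s.
Step 2 — Component impedances:
  R: Z = R = 150 Ω
  L: Z = jωL = j·1.131e+04·0.000664 = 0 + j7.51 Ω
  C: Z = 1/(jωC) = -j/(ω·C) = 0 - j4.313 Ω
Step 3 — Series combination: Z_total = R + L + C = 150 + j3.197 Ω = 150∠1.2° Ω.
Step 4 — Source phasor: V = 10∠136.1° V = -7.206 + j6.934 V.
Step 5 — Ohm's law: I = V / Z_total = (-7.206 + j6.934) / (150 + j3.197) = -0.04703 + j0.04723 A.
Step 6 — Convert to polar: |I| = 0.06665 A, ∠I = 134.9°.

I = 0.06665∠134.9° A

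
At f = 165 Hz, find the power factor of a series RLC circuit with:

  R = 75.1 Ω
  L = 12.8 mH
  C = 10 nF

Step 1 — Angular frequency: ω = 2π·f = 2π·165 = 1037 rad/s.
Step 2 — Component impedances:
  R: Z = R = 75.1 Ω
  L: Z = jωL = j·1037·0.0128 = 0 + j13.27 Ω
  C: Z = 1/(jωC) = -j/(ω·C) = 0 - j9.646e+04 Ω
Step 3 — Series combination: Z_total = R + L + C = 75.1 - j9.644e+04 Ω = 9.644e+04∠-90.0° Ω.
Step 4 — Power factor: PF = cos(φ) = Re(Z)/|Z| = 75.1/9.644e+04 = 0.0007787.
Step 5 — Type: Im(Z) = -9.644e+04 ⇒ leading (phase φ = -90.0°).

PF = 0.0007787 (leading, φ = -90.0°)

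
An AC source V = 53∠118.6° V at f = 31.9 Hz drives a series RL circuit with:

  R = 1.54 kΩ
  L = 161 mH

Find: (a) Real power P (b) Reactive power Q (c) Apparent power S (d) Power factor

Step 1 — Angular frequency: ω = 2π·f = 2π·31.9 = 200.4 rad/s.
Step 2 — Component impedances:
  R: Z = R = 1540 Ω
  L: Z = jωL = j·200.4·0.161 = 0 + j32.27 Ω
Step 3 — Series combination: Z_total = R + L = 1540 + j32.27 Ω = 1540∠1.2° Ω.
Step 4 — Source phasor: V = 53∠118.6° V = -25.37 + j46.53 V.
Step 5 — Current: I = V / Z = -0.01583 + j0.03055 A = 0.03441∠117.4° A.
Step 6 — Complex power: S = V·I* = 1.823 + j0.0382 VA.
Step 7 — Real power: P = Re(S) = 1.823 W.
Step 8 — Reactive power: Q = Im(S) = 0.0382 VAR.
Step 9 — Apparent power: |S| = 1.824 VA.
Step 10 — Power factor: PF = P/|S| = 0.9998 (lagging).

(a) P = 1.823 W  (b) Q = 0.0382 VAR  (c) S = 1.824 VA  (d) PF = 0.9998 (lagging)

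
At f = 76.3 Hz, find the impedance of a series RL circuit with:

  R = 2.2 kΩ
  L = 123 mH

Step 1 — Angular frequency: ω = 2π·f = 2π·76.3 = 479.4 rad/s.
Step 2 — Component impedances:
  R: Z = R = 2200 Ω
  L: Z = jωL = j·479.4·0.123 = 0 + j58.97 Ω
Step 3 — Series combination: Z_total = R + L = 2200 + j58.97 Ω = 2201∠1.5° Ω.

Z = 2200 + j58.97 Ω = 2201∠1.5° Ω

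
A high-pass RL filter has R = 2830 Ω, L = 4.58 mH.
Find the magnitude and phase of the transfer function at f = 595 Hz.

Step 1 — Angular frequency: ω = 2π·595 = 3738 rad/s.
Step 2 — Transfer function: H(jω) = jωL/(R + jωL).
Step 3 — Numerator jωL = j·17.12; denominator R + jωL = 2830 + j17.12.
Step 4 — H = 3.66e-05 + j0.00605.
Step 5 — Magnitude: |H| = 0.00605 (-44.4 dB); phase: φ = 89.7°.

|H| = 0.00605 (-44.4 dB), φ = 89.7°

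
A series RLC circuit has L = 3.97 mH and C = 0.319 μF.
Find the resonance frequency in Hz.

Step 1 — Resonance condition Im(Z)=0 gives ω₀ = 1/√(LC).
Step 2 — ω₀ = 1/√(0.00397·3.19e-07) = 2.81e+04 rad/s.
Step 3 — f₀ = ω₀/(2π) = 4472 Hz.

f₀ = 4472 Hz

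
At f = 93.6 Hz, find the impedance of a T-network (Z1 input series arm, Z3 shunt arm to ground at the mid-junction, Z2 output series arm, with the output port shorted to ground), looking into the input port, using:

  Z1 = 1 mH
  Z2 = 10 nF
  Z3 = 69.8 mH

Step 1 — Angular frequency: ω = 2π·f = 2π·93.6 = 588.1 rad/s.
Step 2 — Component impedances:
  Z1: Z = jωL = j·588.1·0.001 = 0 + j0.5881 Ω
  Z2: Z = 1/(jωC) = -j/(ω·C) = 0 - j1.7e+05 Ω
  Z3: Z = jωL = j·588.1·0.0698 = 0 + j41.05 Ω
Step 3 — With the output port shorted to ground, the output series arm Z2 runs from the junction to ground; the shunt arm Z3 also runs from the junction to ground. They appear in parallel: Z3 || Z2 = 0 + j41.06 Ω.
Step 4 — Series with input arm Z1: Z_in = Z1 + (Z3 || Z2) = 0 + j41.65 Ω = 41.65∠90.0° Ω.

Z = 0 + j41.65 Ω = 41.65∠90.0° Ω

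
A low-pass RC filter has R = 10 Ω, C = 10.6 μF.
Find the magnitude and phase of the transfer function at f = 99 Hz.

Step 1 — Angular frequency: ω = 2π·99 = 622 rad/s.
Step 2 — Transfer function: H(jω) = 1/(1 + jωRC).
Step 3 — Denominator: 1 + jωRC = 1 + j·622·10·1.06e-05 = 1 + j0.06594.
Step 4 — H = 0.9957 - j0.06565.
Step 5 — Magnitude: |H| = 0.9978 (-0.0 dB); phase: φ = -3.8°.

|H| = 0.9978 (-0.0 dB), φ = -3.8°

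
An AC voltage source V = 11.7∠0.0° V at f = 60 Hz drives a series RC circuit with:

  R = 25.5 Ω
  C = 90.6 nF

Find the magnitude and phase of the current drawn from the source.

Step 1 — Angular frequency: ω = 2π·f = 2π·60 = 377 rad/s.
Step 2 — Component impedances:
  R: Z = R = 25.5 Ω
  C: Z = 1/(jωC) = -j/(ω·C) = 0 - j2.928e+04 Ω
Step 3 — Series combination: Z_total = R + C = 25.5 - j2.928e+04 Ω = 2.928e+04∠-90.0° Ω.
Step 4 — Source phasor: V = 11.7∠0.0° V = 11.7 V.
Step 5 — Ohm's law: I = V / Z_total = (11.7) / (25.5 - j2.928e+04) = 3.481e-07 + j0.0003996 A.
Step 6 — Convert to polar: |I| = 0.0003996 A, ∠I = 90.0°.

I = 0.0003996∠90.0° A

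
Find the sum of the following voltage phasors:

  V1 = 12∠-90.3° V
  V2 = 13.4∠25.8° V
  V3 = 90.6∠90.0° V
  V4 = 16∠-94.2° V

Step 1 — Convert each phasor to rectangular form:
  V1 = 12·(cos(-90.3°) + j·sin(-90.3°)) = -0.06283 - j12 V
  V2 = 13.4·(cos(25.8°) + j·sin(25.8°)) = 12.06 + j5.832 V
  V3 = 90.6·(cos(90.0°) + j·sin(90.0°)) = 0 + j90.6 V
  V4 = 16·(cos(-94.2°) + j·sin(-94.2°)) = -1.172 - j15.96 V
Step 2 — Sum components: V_total = 10.83 + j68.48 V.
Step 3 — Convert to polar: |V_total| = 69.33 V, ∠V_total = 81.0°.

V_total = 69.33∠81.0° V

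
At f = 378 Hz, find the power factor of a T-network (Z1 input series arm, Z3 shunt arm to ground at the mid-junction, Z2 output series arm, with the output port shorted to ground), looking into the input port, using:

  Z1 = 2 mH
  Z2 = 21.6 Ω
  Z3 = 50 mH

Step 1 — Angular frequency: ω = 2π·f = 2π·378 = 2375 rad/s.
Step 2 — Component impedances:
  Z1: Z = jωL = j·2375·0.002 = 0 + j4.75 Ω
  Z2: Z = R = 21.6 Ω
  Z3: Z = jωL = j·2375·0.05 = 0 + j118.8 Ω
Step 3 — With the output port shorted to ground, the output series arm Z2 runs from the junction to ground; the shunt arm Z3 also runs from the junction to ground. They appear in parallel: Z3 || Z2 = 20.91 + j3.803 Ω.
Step 4 — Series with input arm Z1: Z_in = Z1 + (Z3 || Z2) = 20.91 + j8.553 Ω = 22.59∠22.2° Ω.
Step 5 — Power factor: PF = cos(φ) = Re(Z)/|Z| = 20.91/22.59 = 0.9256.
Step 6 — Type: Im(Z) = 8.553 ⇒ lagging (phase φ = 22.2°).

PF = 0.9256 (lagging, φ = 22.2°)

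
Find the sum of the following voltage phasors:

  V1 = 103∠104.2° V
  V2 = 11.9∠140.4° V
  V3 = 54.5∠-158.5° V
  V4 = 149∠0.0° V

Step 1 — Convert each phasor to rectangular form:
  V1 = 103·(cos(104.2°) + j·sin(104.2°)) = -25.27 + j99.85 V
  V2 = 11.9·(cos(140.4°) + j·sin(140.4°)) = -9.169 + j7.585 V
  V3 = 54.5·(cos(-158.5°) + j·sin(-158.5°)) = -50.71 - j19.97 V
  V4 = 149·(cos(0.0°) + j·sin(0.0°)) = 149 V
Step 2 — Sum components: V_total = 63.86 + j87.46 V.
Step 3 — Convert to polar: |V_total| = 108.3 V, ∠V_total = 53.9°.

V_total = 108.3∠53.9° V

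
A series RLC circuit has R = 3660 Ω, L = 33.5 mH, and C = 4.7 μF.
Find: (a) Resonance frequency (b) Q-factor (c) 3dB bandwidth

Step 1 — Resonance condition Im(Z)=0 gives ω₀ = 1/√(LC).
Step 2 — ω₀ = 1/√(0.0335·4.7e-06) = 2520 rad/s.
Step 3 — f₀ = ω₀/(2π) = 401.1 Hz.
Step 4 — Series Q: Q = ω₀L/R = 2520·0.0335/3660 = 0.02307.
Step 5 — 3dB bandwidth: Δω = ω₀/Q = 1.093e+05 rad/s; BW = Δω/(2π) = 1.739e+04 Hz.

(a) f₀ = 401.1 Hz  (b) Q = 0.02307  (c) BW = 1.739e+04 Hz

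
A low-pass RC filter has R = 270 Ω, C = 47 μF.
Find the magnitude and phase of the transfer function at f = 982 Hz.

Step 1 — Angular frequency: ω = 2π·982 = 6170 rad/s.
Step 2 — Transfer function: H(jω) = 1/(1 + jωRC).
Step 3 — Denominator: 1 + jωRC = 1 + j·6170·270·4.7e-05 = 1 + j78.3.
Step 4 — H = 0.0001631 - j0.01277.
Step 5 — Magnitude: |H| = 0.01277 (-37.9 dB); phase: φ = -89.3°.

|H| = 0.01277 (-37.9 dB), φ = -89.3°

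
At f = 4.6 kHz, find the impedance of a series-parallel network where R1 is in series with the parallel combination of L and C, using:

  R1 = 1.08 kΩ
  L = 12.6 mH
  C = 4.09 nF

Step 1 — Angular frequency: ω = 2π·f = 2π·4600 = 2.89e+04 rad/s.
Step 2 — Component impedances:
  R1: Z = R = 1080 Ω
  L: Z = jωL = j·2.89e+04·0.0126 = 0 + j364.2 Ω
  C: Z = 1/(jωC) = -j/(ω·C) = 0 - j8459 Ω
Step 3 — Parallel branch: L || C = 1/(1/L + 1/C) = 0 + j380.6 Ω.
Step 4 — Series with R1: Z_total = R1 + (L || C) = 1080 + j380.6 Ω = 1145∠19.4° Ω.

Z = 1080 + j380.6 Ω = 1145∠19.4° Ω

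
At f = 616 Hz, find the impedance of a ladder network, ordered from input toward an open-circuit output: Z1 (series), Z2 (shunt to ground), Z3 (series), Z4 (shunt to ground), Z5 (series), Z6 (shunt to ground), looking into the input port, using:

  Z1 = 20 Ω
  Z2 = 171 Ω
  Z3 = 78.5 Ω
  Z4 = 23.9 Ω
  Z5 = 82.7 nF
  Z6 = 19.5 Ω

Step 1 — Angular frequency: ω = 2π·f = 2π·616 = 3870 rad/s.
Step 2 — Component impedances:
  Z1: Z = R = 20 Ω
  Z2: Z = R = 171 Ω
  Z3: Z = R = 78.5 Ω
  Z4: Z = R = 23.9 Ω
  Z5: Z = 1/(jωC) = -j/(ω·C) = 0 - j3124 Ω
  Z6: Z = R = 19.5 Ω
Step 3 — Ladder network (open output): work backward from the far end, alternating series and parallel combinations. Z_in = 84.05 - j0.07151 Ω = 84.05∠-0.0° Ω.

Z = 84.05 - j0.07151 Ω = 84.05∠-0.0° Ω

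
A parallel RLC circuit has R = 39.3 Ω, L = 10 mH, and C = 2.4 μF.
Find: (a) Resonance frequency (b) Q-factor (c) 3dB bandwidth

Step 1 — Resonance: ω₀ = 1/√(LC) = 1/√(0.01·2.4e-06) = 6455 rad/s.
Step 2 — f₀ = ω₀/(2π) = 1027 Hz.
Step 3 — Parallel Q: Q = R/(ω₀L) = 39.3/(6455·0.01) = 0.6088.
Step 4 — Bandwidth: Δω = ω₀/Q = 1.06e+04 rad/s; BW = Δω/(2π) = 1687 Hz.

(a) f₀ = 1027 Hz  (b) Q = 0.6088  (c) BW = 1687 Hz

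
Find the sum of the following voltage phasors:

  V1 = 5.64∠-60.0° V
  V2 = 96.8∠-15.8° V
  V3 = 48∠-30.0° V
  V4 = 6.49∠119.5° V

Step 1 — Convert each phasor to rectangular form:
  V1 = 5.64·(cos(-60.0°) + j·sin(-60.0°)) = 2.82 - j4.884 V
  V2 = 96.8·(cos(-15.8°) + j·sin(-15.8°)) = 93.14 - j26.36 V
  V3 = 48·(cos(-30.0°) + j·sin(-30.0°)) = 41.57 - j24 V
  V4 = 6.49·(cos(119.5°) + j·sin(119.5°)) = -3.196 + j5.649 V
Step 2 — Sum components: V_total = 134.3 - j49.59 V.
Step 3 — Convert to polar: |V_total| = 143.2 V, ∠V_total = -20.3°.

V_total = 143.2∠-20.3° V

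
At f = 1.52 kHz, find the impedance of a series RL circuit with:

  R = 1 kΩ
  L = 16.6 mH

Step 1 — Angular frequency: ω = 2π·f = 2π·1520 = 9550 rad/s.
Step 2 — Component impedances:
  R: Z = R = 1000 Ω
  L: Z = jωL = j·9550·0.0166 = 0 + j158.5 Ω
Step 3 — Series combination: Z_total = R + L = 1000 + j158.5 Ω = 1012∠9.0° Ω.

Z = 1000 + j158.5 Ω = 1012∠9.0° Ω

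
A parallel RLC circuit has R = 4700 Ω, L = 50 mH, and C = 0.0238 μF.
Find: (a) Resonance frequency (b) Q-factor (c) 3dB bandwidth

Step 1 — Resonance: ω₀ = 1/√(LC) = 1/√(0.05·2.38e-08) = 2.899e+04 rad/s.
Step 2 — f₀ = ω₀/(2π) = 4614 Hz.
Step 3 — Parallel Q: Q = R/(ω₀L) = 4700/(2.899e+04·0.05) = 3.243.
Step 4 — Bandwidth: Δω = ω₀/Q = 8940 rad/s; BW = Δω/(2π) = 1423 Hz.

(a) f₀ = 4614 Hz  (b) Q = 3.243  (c) BW = 1423 Hz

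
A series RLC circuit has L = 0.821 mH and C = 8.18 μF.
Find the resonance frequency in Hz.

Step 1 — Resonance condition Im(Z)=0 gives ω₀ = 1/√(LC).
Step 2 — ω₀ = 1/√(0.000821·8.18e-06) = 1.22e+04 rad/s.
Step 3 — f₀ = ω₀/(2π) = 1942 Hz.

f₀ = 1942 Hz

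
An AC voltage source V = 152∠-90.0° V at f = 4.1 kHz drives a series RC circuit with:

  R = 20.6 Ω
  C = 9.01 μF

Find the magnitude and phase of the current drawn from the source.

Step 1 — Angular frequency: ω = 2π·f = 2π·4100 = 2.576e+04 rad/s.
Step 2 — Component impedances:
  R: Z = R = 20.6 Ω
  C: Z = 1/(jωC) = -j/(ω·C) = 0 - j4.308 Ω
Step 3 — Series combination: Z_total = R + C = 20.6 - j4.308 Ω = 21.05∠-11.8° Ω.
Step 4 — Source phasor: V = 152∠-90.0° V = 0 - j152 V.
Step 5 — Ohm's law: I = V / Z_total = (0 - j152) / (20.6 - j4.308) = 1.479 - j7.069 A.
Step 6 — Convert to polar: |I| = 7.222 A, ∠I = -78.2°.

I = 7.222∠-78.2° A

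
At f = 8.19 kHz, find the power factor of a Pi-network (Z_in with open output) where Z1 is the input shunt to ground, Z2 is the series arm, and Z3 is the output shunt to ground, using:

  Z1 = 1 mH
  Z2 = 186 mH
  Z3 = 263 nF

Step 1 — Angular frequency: ω = 2π·f = 2π·8190 = 5.146e+04 rad/s.
Step 2 — Component impedances:
  Z1: Z = jωL = j·5.146e+04·0.001 = 0 + j51.46 Ω
  Z2: Z = jωL = j·5.146e+04·0.186 = 0 + j9571 Ω
  Z3: Z = 1/(jωC) = -j/(ω·C) = 0 - j73.89 Ω
Step 3 — With open output, the series arm Z2 and the output shunt Z3 appear in series to ground: Z2 + Z3 = 0 + j9498 Ω.
Step 4 — Parallel with input shunt Z1: Z_in = Z1 || (Z2 + Z3) = 0 + j51.18 Ω = 51.18∠90.0° Ω.
Step 5 — Power factor: PF = cos(φ) = Re(Z)/|Z| = -0/51.18 = -0.
Step 6 — Type: Im(Z) = 51.18 ⇒ lagging (phase φ = 90.0°).

PF = -0 (lagging, φ = 90.0°)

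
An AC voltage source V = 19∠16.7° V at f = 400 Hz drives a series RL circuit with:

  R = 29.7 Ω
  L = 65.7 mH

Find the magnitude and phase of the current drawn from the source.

Step 1 — Angular frequency: ω = 2π·f = 2π·400 = 2513 rad/s.
Step 2 — Component impedances:
  R: Z = R = 29.7 Ω
  L: Z = jωL = j·2513·0.0657 = 0 + j165.1 Ω
Step 3 — Series combination: Z_total = R + L = 29.7 + j165.1 Ω = 167.8∠79.8° Ω.
Step 4 — Source phasor: V = 19∠16.7° V = 18.2 + j5.46 V.
Step 5 — Ohm's law: I = V / Z_total = (18.2 + j5.46) / (29.7 + j165.1) = 0.05123 - j0.101 A.
Step 6 — Convert to polar: |I| = 0.1132 A, ∠I = -63.1°.

I = 0.1132∠-63.1° A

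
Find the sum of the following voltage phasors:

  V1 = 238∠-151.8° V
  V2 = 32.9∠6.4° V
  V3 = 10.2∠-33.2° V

Step 1 — Convert each phasor to rectangular form:
  V1 = 238·(cos(-151.8°) + j·sin(-151.8°)) = -209.8 - j112.5 V
  V2 = 32.9·(cos(6.4°) + j·sin(6.4°)) = 32.69 + j3.667 V
  V3 = 10.2·(cos(-33.2°) + j·sin(-33.2°)) = 8.535 - j5.585 V
Step 2 — Sum components: V_total = -168.5 - j114.4 V.
Step 3 — Convert to polar: |V_total| = 203.7 V, ∠V_total = -145.8°.

V_total = 203.7∠-145.8° V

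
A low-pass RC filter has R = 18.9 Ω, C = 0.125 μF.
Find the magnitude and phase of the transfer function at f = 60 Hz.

Step 1 — Angular frequency: ω = 2π·60 = 377 rad/s.
Step 2 — Transfer function: H(jω) = 1/(1 + jωRC).
Step 3 — Denominator: 1 + jωRC = 1 + j·377·18.9·1.25e-07 = 1 + j0.0008906.
Step 4 — H = 1 - j0.0008906.
Step 5 — Magnitude: |H| = 1 (-0.0 dB); phase: φ = -0.1°.

|H| = 1 (-0.0 dB), φ = -0.1°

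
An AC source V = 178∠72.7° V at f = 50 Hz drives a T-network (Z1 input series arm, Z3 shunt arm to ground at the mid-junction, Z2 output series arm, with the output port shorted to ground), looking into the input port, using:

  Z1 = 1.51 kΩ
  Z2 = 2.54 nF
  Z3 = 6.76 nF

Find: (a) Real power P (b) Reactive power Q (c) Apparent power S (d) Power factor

Step 1 — Angular frequency: ω = 2π·f = 2π·50 = 314.2 rad/s.
Step 2 — Component impedances:
  Z1: Z = R = 1510 Ω
  Z2: Z = 1/(jωC) = -j/(ω·C) = 0 - j1.253e+06 Ω
  Z3: Z = 1/(jωC) = -j/(ω·C) = 0 - j4.709e+05 Ω
Step 3 — With the output port shorted to ground, the output series arm Z2 runs from the junction to ground; the shunt arm Z3 also runs from the junction to ground. They appear in parallel: Z3 || Z2 = 0 - j3.423e+05 Ω.
Step 4 — Series with input arm Z1: Z_in = Z1 + (Z3 || Z2) = 1510 - j3.423e+05 Ω = 3.423e+05∠-89.7° Ω.
Step 5 — Source phasor: V = 178∠72.7° V = 52.93 + j169.9 V.
Step 6 — Current: I = V / Z = -0.0004958 + j0.0001568 A = 0.0005201∠162.4° A.
Step 7 — Complex power: S = V·I* = 0.0004084 - j0.09257 VA.
Step 8 — Real power: P = Re(S) = 0.0004084 W.
Step 9 — Reactive power: Q = Im(S) = -0.09257 VAR.
Step 10 — Apparent power: |S| = 0.09257 VA.
Step 11 — Power factor: PF = P/|S| = 0.004412 (leading).

(a) P = 0.0004084 W  (b) Q = -0.09257 VAR  (c) S = 0.09257 VA  (d) PF = 0.004412 (leading)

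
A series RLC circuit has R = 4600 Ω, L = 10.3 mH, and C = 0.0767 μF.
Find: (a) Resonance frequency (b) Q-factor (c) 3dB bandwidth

Step 1 — Resonance: ω₀ = 1/√(LC) = 1/√(0.0103·7.67e-08) = 3.558e+04 rad/s.
Step 2 — f₀ = ω₀/(2π) = 5662 Hz.
Step 3 — Series Q: Q = ω₀L/R = 3.558e+04·0.0103/4600 = 0.07966.
Step 4 — Bandwidth: Δω = ω₀/Q = 4.466e+05 rad/s; BW = Δω/(2π) = 7.108e+04 Hz.

(a) f₀ = 5662 Hz  (b) Q = 0.07966  (c) BW = 7.108e+04 Hz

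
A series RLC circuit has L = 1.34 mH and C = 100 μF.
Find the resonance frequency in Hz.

Step 1 — Resonance condition Im(Z)=0 gives ω₀ = 1/√(LC).
Step 2 — ω₀ = 1/√(0.00134·0.0001) = 2732 rad/s.
Step 3 — f₀ = ω₀/(2π) = 434.8 Hz.

f₀ = 434.8 Hz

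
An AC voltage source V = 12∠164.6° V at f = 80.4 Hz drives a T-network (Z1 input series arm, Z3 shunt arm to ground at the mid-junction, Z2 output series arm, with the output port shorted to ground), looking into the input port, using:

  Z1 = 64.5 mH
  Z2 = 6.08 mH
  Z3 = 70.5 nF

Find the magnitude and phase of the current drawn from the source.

Step 1 — Angular frequency: ω = 2π·f = 2π·80.4 = 505.2 rad/s.
Step 2 — Component impedances:
  Z1: Z = jωL = j·505.2·0.0645 = 0 + j32.58 Ω
  Z2: Z = jωL = j·505.2·0.00608 = 0 + j3.071 Ω
  Z3: Z = 1/(jωC) = -j/(ω·C) = 0 - j2.808e+04 Ω
Step 3 — With the output port shorted to ground, the output series arm Z2 runs from the junction to ground; the shunt arm Z3 also runs from the junction to ground. They appear in parallel: Z3 || Z2 = 0 + j3.072 Ω.
Step 4 — Series with input arm Z1: Z_in = Z1 + (Z3 || Z2) = 0 + j35.66 Ω = 35.66∠90.0° Ω.
Step 5 — Source phasor: V = 12∠164.6° V = -11.57 + j3.187 V.
Step 6 — Ohm's law: I = V / Z_total = (-11.57 + j3.187) / (0 + j35.66) = 0.08937 + j0.3245 A.
Step 7 — Convert to polar: |I| = 0.3366 A, ∠I = 74.6°.

I = 0.3366∠74.6° A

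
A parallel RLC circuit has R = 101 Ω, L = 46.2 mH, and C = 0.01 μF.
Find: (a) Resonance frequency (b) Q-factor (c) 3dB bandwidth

Step 1 — Resonance: ω₀ = 1/√(LC) = 1/√(0.0462·1e-08) = 4.652e+04 rad/s.
Step 2 — f₀ = ω₀/(2π) = 7405 Hz.
Step 3 — Parallel Q: Q = R/(ω₀L) = 101/(4.652e+04·0.0462) = 0.04699.
Step 4 — Bandwidth: Δω = ω₀/Q = 9.901e+05 rad/s; BW = Δω/(2π) = 1.576e+05 Hz.

(a) f₀ = 7405 Hz  (b) Q = 0.04699  (c) BW = 1.576e+05 Hz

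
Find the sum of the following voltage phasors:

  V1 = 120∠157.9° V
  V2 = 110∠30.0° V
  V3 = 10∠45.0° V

Step 1 — Convert each phasor to rectangular form:
  V1 = 120·(cos(157.9°) + j·sin(157.9°)) = -111.2 + j45.15 V
  V2 = 110·(cos(30.0°) + j·sin(30.0°)) = 95.26 + j55 V
  V3 = 10·(cos(45.0°) + j·sin(45.0°)) = 7.071 + j7.071 V
Step 2 — Sum components: V_total = -8.85 + j107.2 V.
Step 3 — Convert to polar: |V_total| = 107.6 V, ∠V_total = 94.7°.

V_total = 107.6∠94.7° V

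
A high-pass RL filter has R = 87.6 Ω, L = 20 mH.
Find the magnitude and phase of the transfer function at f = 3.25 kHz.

Step 1 — Angular frequency: ω = 2π·3250 = 2.042e+04 rad/s.
Step 2 — Transfer function: H(jω) = jωL/(R + jωL).
Step 3 — Numerator jωL = j·408.4; denominator R + jωL = 87.6 + j408.4.
Step 4 — H = 0.956 + j0.2051.
Step 5 — Magnitude: |H| = 0.9778 (-0.2 dB); phase: φ = 12.1°.

|H| = 0.9778 (-0.2 dB), φ = 12.1°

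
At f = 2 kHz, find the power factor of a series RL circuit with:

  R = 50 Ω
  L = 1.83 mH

Step 1 — Angular frequency: ω = 2π·f = 2π·2000 = 1.257e+04 rad/s.
Step 2 — Component impedances:
  R: Z = R = 50 Ω
  L: Z = jωL = j·1.257e+04·0.00183 = 0 + j23 Ω
Step 3 — Series combination: Z_total = R + L = 50 + j23 Ω = 55.03∠24.7° Ω.
Step 4 — Power factor: PF = cos(φ) = Re(Z)/|Z| = 50/55.035 = 0.9085.
Step 5 — Type: Im(Z) = 23 ⇒ lagging (phase φ = 24.7°).

PF = 0.9085 (lagging, φ = 24.7°)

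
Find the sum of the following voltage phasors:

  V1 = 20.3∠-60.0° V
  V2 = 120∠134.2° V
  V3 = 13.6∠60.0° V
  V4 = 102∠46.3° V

Step 1 — Convert each phasor to rectangular form:
  V1 = 20.3·(cos(-60.0°) + j·sin(-60.0°)) = 10.15 - j17.58 V
  V2 = 120·(cos(134.2°) + j·sin(134.2°)) = -83.66 + j86.03 V
  V3 = 13.6·(cos(60.0°) + j·sin(60.0°)) = 6.8 + j11.78 V
  V4 = 102·(cos(46.3°) + j·sin(46.3°)) = 70.47 + j73.74 V
Step 2 — Sum components: V_total = 3.76 + j154 V.
Step 3 — Convert to polar: |V_total| = 154 V, ∠V_total = 88.6°.

V_total = 154∠88.6° V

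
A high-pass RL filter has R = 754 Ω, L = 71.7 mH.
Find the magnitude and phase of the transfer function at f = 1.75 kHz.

Step 1 — Angular frequency: ω = 2π·1750 = 1.1e+04 rad/s.
Step 2 — Transfer function: H(jω) = jωL/(R + jωL).
Step 3 — Numerator jωL = j·788.4; denominator R + jωL = 754 + j788.4.
Step 4 — H = 0.5223 + j0.4995.
Step 5 — Magnitude: |H| = 0.7227 (-2.8 dB); phase: φ = 43.7°.

|H| = 0.7227 (-2.8 dB), φ = 43.7°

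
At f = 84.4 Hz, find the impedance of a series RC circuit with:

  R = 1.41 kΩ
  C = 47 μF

Step 1 — Angular frequency: ω = 2π·f = 2π·84.4 = 530.3 rad/s.
Step 2 — Component impedances:
  R: Z = R = 1410 Ω
  C: Z = 1/(jωC) = -j/(ω·C) = 0 - j40.12 Ω
Step 3 — Series combination: Z_total = R + C = 1410 - j40.12 Ω = 1411∠-1.6° Ω.

Z = 1410 - j40.12 Ω = 1411∠-1.6° Ω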